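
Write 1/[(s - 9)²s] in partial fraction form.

Cover-up at s=0: C = 1/(0 - 9)² = 1/81. Cover-up at s=9: B = 1/(9 - 0) = 1/9. Comparing s² coeff: A = -C = -1/81
Result: (-1/81)/(s - 9) + (1/9)/(s - 9)² + (1/81)/s


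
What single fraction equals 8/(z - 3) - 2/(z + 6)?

Common denominator (z - 3)(z + 6). Numerator: 8(z + 6) - 2(z - 3) = (8z + 48) - (2z - 6) = 6z + 54
Result: (6z + 54)/[(z - 3)(z + 6)]


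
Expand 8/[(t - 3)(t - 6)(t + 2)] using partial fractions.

Using cover-up method: P = -8/15, Q = 1/3, R = 1/5
Result: (-8/15)/(t - 3) + (1/3)/(t - 6) + (1/5)/(t + 2)


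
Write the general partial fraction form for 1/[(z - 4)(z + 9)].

Distinct linear factors: α/(z - 4) + β/(z + 9)


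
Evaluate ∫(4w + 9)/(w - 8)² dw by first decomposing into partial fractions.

Decompose: P = 4, Q = 4·8 + 9 = 41, so (4w + 9)/(w - 8)² = 4/(w - 8) + 41/(w - 8)². Integrate: ∫ P/(w - 8) dw = 4 ln|(w - 8)|; ∫ Q/(w - 8)² dw = -41/(w - 8). Sum: 4 ln|(w - 8)| - 41/(w - 8) + C


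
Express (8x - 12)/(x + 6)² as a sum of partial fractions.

(8x - 12) = α(x + 6) + β. At x = -6: β = 8·(-6) - 12 = -60. Coeff of x: α = 8
Result: 8/(x + 6) - 60/(x + 6)²


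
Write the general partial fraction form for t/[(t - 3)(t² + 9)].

Linear + irreducible quadratic: P/(t - 3) + (Qt + R)/(t² + 9)


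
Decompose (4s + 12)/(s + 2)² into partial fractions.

(4s + 12) = α(s + 2) + β. At s = -2: β = 4·(-2) + 12 = 4. Coeff of s: α = 4
Result: 4/(s + 2) + 4/(s + 2)²


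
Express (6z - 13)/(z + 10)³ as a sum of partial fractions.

(6z - 13) = α(z + 10)² + β(z + 10) + γ. At z = -10: γ = 6·(-10) - 13 = -73. Coefficients: α = 0, β = 6
Result: 6/(z + 10)² - 73/(z + 10)³


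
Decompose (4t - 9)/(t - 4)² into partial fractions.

(4t - 9) = α(t - 4) + β. At t = 4: β = 4·4 - 9 = 7. Coeff of t: α = 4
Result: 4/(t - 4) + 7/(t - 4)²


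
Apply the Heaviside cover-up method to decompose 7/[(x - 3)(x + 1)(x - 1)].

Cover (x - 3), x=3: α = 7/[(3 + 1)(3 - 1)] = 7/8. Cover (x + 1), x=-1: β = 7/[(-1 - 3)(-1 - 1)] = 7/8. Cover (x - 1), x=1: γ = 7/[(1 - 3)(1 + 1)] = -7/4.
Result: (7/8)/(x - 3) + (7/8)/(x + 1) - (7/4)/(x - 1)


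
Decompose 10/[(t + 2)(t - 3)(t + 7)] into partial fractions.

Using cover-up method: α = -2/5, β = 1/5, γ = 1/5
Result: (-2/5)/(t + 2) + (1/5)/(t - 3) + (1/5)/(t + 7)


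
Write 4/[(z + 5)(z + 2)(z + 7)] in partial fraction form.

Using cover-up method: P = -2/3, Q = 4/15, R = 2/5
Result: (-2/3)/(z + 5) + (4/15)/(z + 2) + (2/5)/(z + 7)


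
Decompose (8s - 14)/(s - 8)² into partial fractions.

(8s - 14) = A(s - 8) + B. At s = 8: B = 8·8 - 14 = 50. Coeff of s: A = 8
Result: 8/(s - 8) + 50/(s - 8)²


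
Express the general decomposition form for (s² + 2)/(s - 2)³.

Repeated linear factor (power 3): P/(s - 2) + Q/(s - 2)² + R/(s - 2)³


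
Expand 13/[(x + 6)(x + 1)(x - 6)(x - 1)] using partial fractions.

Using Heaviside cover-up: (-13/420)/(x + 6) + (13/70)/(x + 1) + (13/420)/(x - 6) - (13/70)/(x - 1)


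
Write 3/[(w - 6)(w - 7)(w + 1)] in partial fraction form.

Using cover-up method: A = -3/7, B = 3/8, C = 3/56
Result: (-3/7)/(w - 6) + (3/8)/(w - 7) + (3/56)/(w + 1)


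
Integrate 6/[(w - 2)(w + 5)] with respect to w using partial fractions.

Decompose: 6/[(w - 2)(w + 5)] = (6/7)/(w - 2) - (6/7)/(w + 5). Integrate each term: (6/7) ln|(w - 2)| - (6/7) ln|(w + 5)| + C


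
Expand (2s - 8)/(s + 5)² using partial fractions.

(2s - 8) = P(s + 5) + Q. At s = -5: Q = 2·(-5) - 8 = -18. Coeff of s: P = 2
Result: 2/(s + 5) - 18/(s + 5)²


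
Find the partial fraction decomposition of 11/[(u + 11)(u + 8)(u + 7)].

Using cover-up method: α = 11/12, β = -11/3, γ = 11/4
Result: (11/12)/(u + 11) - (11/3)/(u + 8) + (11/4)/(u + 7)


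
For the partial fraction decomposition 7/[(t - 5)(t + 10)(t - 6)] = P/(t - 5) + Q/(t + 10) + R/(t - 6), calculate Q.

Cover-up at t = -10: Q = 7/[(-10 - 5)(-10 - 6)] = 7/[(-15)(-16)] = 7/240


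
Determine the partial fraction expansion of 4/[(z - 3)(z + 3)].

4/(z - 3)(z + 3) = A/(z - 3) + B/(z + 3). A = 4/(3 + 3) = 2/3, B = 4/(-3 - 3) = -2/3
Result: (2/3)/(z - 3) - (2/3)/(z + 3)


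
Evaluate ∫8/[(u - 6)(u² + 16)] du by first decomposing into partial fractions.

Cover-up at u=6: A = 8/(6²+16) = 2/13. Coeff matching: B = -2/13, C = -12/13. Decomposition: (2/13)/(u - 6) - ((2/13)u + 12/13)/(u² + 16). Integrate: linear → ln, quadratic → (1/2)ln + arctan: (2/13) ln|(u - 6)| - (1/13) ln(u² + 16) - (3/13) arctan(u/4) + C


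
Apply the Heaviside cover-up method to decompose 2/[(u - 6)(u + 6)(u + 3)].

Cover (u - 6), u=6: A = 2/[(6 + 6)(6 + 3)] = 1/54. Cover (u + 6), u=-6: B = 2/[(-6 - 6)(-6 + 3)] = 1/18. Cover (u + 3), u=-3: C = 2/[(-3 - 6)(-3 + 6)] = -2/27.
Result: (1/54)/(u - 6) + (1/18)/(u + 6) - (2/27)/(u + 3)


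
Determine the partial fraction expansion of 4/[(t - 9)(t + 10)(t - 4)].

Using cover-up method: P = 4/95, Q = 2/133, R = -2/35
Result: (4/95)/(t - 9) + (2/133)/(t + 10) - (2/35)/(t - 4)


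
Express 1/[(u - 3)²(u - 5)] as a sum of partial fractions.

Cover-up at u=5: R = 1/(5 - 3)² = 1/4. Cover-up at u=3: Q = 1/(3 - 5) = -1/2. Comparing u² coeff: P = -R = -1/4
Result: (-1/4)/(u - 3) - (1/2)/(u - 3)² + (1/4)/(u - 5)


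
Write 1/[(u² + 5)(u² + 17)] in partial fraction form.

Coefficient matching gives A = C = 0, B = 1/(17-5) = 1/12, D = -B = -1/12
Result: (1/12)/(u² + 5) - (1/12)/(u² + 17)


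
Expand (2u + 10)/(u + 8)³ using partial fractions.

(2u + 10) = P(u + 8)² + Q(u + 8) + R. At u = -8: R = 2·(-8) + 10 = -6. Coefficients: P = 0, Q = 2
Result: 2/(u + 8)² - 6/(u + 8)³


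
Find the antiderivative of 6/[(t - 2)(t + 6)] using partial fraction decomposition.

Decompose: 6/[(t - 2)(t + 6)] = (3/4)/(t - 2) - (3/4)/(t + 6). Integrate each term: (3/4) ln|(t - 2)| - (3/4) ln|(t + 6)| + C


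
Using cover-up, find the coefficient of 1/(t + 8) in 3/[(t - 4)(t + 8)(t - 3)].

Cover (t + 8), set t=-8: 3/[(-8 - 4)(-8 - 3)] = 1/44


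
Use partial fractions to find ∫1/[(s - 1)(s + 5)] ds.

Decompose: 1/[(s - 1)(s + 5)] = (1/6)/(s - 1) - (1/6)/(s + 5). Integrate each term: (1/6) ln|(s - 1)| - (1/6) ln|(s + 5)| + C


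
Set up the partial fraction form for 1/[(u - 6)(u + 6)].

Distinct linear factors: α/(u - 6) + β/(u + 6)


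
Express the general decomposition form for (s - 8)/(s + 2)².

Repeated linear factor: P/(s + 2) + Q/(s + 2)²


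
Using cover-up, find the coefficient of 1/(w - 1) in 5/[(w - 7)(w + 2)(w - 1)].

Cover (w - 1), set w=1: 5/[(1 - 7)(1 + 2)] = -5/18


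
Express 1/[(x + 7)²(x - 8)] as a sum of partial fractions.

Cover-up at x=8: γ = 1/(8 + 7)² = 1/225. Cover-up at x=-7: β = 1/(-7 - 8) = -1/15. Comparing x² coeff: α = -γ = -1/225
Result: (-1/225)/(x + 7) - (1/15)/(x + 7)² + (1/225)/(x - 8)


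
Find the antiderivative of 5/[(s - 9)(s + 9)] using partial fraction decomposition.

Decompose: 5/[(s - 9)(s + 9)] = (5/18)/(s - 9) - (5/18)/(s + 9). Integrate each term: (5/18) ln|(s - 9)| - (5/18) ln|(s + 9)| + C


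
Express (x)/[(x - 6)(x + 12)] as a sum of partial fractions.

At x=6: α = (1·6 + 0)/(6 + 12) = 1/3. At x=-12: β = (1·(-12) + 0)/(-12 - 6) = 2/3
Result: (1/3)/(x - 6) + (2/3)/(x + 12)


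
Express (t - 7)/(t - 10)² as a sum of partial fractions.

(t - 7) = α(t - 10) + β. At t = 10: β = 1·10 - 7 = 3. Coeff of t: α = 1
Result: 1/(t - 10) + 3/(t - 10)²


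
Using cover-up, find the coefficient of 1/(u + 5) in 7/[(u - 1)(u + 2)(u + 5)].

Cover (u + 5), set u=-5: 7/[(-5 - 1)(-5 + 2)] = 7/18


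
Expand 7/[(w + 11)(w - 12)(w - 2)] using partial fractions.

Using cover-up method: A = 7/299, B = 7/230, C = -7/130
Result: (7/299)/(w + 11) + (7/230)/(w - 12) - (7/130)/(w - 2)


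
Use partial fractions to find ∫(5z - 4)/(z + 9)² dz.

Decompose: A = 5, B = 5·(-9) - 4 = -49, so (5z - 4)/(z + 9)² = 5/(z + 9) - 49/(z + 9)². Integrate: ∫ A/(z + 9) dz = 5 ln|(z + 9)|; ∫ B/(z + 9)² dz = 49/(z + 9). Sum: 5 ln|(z + 9)| + 49/(z + 9) + C


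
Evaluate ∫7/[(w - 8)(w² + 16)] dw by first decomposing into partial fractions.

Cover-up at w=8: P = 7/(8²+16) = 7/80. Coeff matching: Q = -7/80, R = -7/10. Decomposition: (7/80)/(w - 8) - ((7/80)w + 7/10)/(w² + 16). Integrate: linear → ln, quadratic → (1/2)ln + arctan: (7/80) ln|(w - 8)| - (7/160) ln(w² + 16) - (7/40) arctan(w/4) + C


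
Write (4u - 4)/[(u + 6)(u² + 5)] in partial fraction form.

At u=-6: α = (4·(-6) - 4)/((-6)² + 5) = -28/41. β = -α = 28/41, γ = 4 - (-6)·α = -4/41
Result: (-28/41)/(u + 6) + ((28/41)u - 4/41)/(u² + 5)


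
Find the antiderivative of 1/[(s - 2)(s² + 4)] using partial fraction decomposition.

Cover-up at s=2: A = 1/(2²+4) = 1/8. Coeff matching: B = -1/8, C = -1/4. Decomposition: (1/8)/(s - 2) - ((1/8)s + 1/4)/(s² + 4). Integrate: linear → ln, quadratic → (1/2)ln + arctan: (1/8) ln|(s - 2)| - (1/16) ln(s² + 4) - (1/8) arctan(s/2) + C


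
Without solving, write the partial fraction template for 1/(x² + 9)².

Repeated quadratic factor: (αx + β)/(x² + 9) + (γx + δ)/(x² + 9)²


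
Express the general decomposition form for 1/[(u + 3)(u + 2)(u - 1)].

Three distinct linear factors: P/(u + 3) + Q/(u + 2) + R/(u - 1)


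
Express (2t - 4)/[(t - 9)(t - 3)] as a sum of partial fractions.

At t=9: P = (2·9 - 4)/(9 - 3) = 7/3. At t=3: Q = (2·3 - 4)/(3 - 9) = -1/3
Result: (7/3)/(t - 9) - (1/3)/(t - 3)


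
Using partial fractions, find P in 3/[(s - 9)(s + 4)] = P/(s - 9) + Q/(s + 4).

Cover-up at s = 9: P = 3/(9 + 4) = 3/13


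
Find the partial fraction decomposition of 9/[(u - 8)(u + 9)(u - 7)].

Using cover-up method: A = 9/17, B = 9/272, C = -9/16
Result: (9/17)/(u - 8) + (9/272)/(u + 9) - (9/16)/(u - 7)


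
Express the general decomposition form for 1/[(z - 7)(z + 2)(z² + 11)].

Two linear + quadratic: A/(z - 7) + B/(z + 2) + (Cz + D)/(z² + 11)


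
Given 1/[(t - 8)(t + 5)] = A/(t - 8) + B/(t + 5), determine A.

Cover-up at t = 8: A = 1/(8 + 5) = 1/13


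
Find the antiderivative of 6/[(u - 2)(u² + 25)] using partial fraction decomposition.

Cover-up at u=2: α = 6/(2²+25) = 6/29. Coeff matching: β = -6/29, γ = -12/29. Decomposition: (6/29)/(u - 2) - ((6/29)u + 12/29)/(u² + 25). Integrate: linear → ln, quadratic → (1/2)ln + arctan: (6/29) ln|(u - 2)| - (3/29) ln(u² + 25) - (12/145) arctan(u/5) + C


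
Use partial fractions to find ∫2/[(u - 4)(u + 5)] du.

Decompose: 2/[(u - 4)(u + 5)] = (2/9)/(u - 4) - (2/9)/(u + 5). Integrate each term: (2/9) ln|(u - 4)| - (2/9) ln|(u + 5)| + C


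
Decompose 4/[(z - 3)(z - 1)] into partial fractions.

4/(z - 3)(z - 1) = α/(z - 3) + β/(z - 1). α = 4/(3 - 1) = 2, β = 4/(1 - 3) = -2
Result: 2/(z - 3) - 2/(z - 1)


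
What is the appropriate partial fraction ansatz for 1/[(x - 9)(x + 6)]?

Distinct linear factors: α/(x - 9) + β/(x + 6)


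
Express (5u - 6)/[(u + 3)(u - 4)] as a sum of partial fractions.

At u=-3: P = (5·(-3) - 6)/(-3 - 4) = 3. At u=4: Q = (5·4 - 6)/(4 + 3) = 2
Result: 3/(u + 3) + 2/(u - 4)


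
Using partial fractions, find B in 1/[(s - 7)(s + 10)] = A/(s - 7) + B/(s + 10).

Cover-up at s = -10: B = 1/(-10 - 7) = -1/17


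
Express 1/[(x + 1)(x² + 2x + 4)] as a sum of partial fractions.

Cover-up at x = -1: P = 1/((-1)² + 2·(-1) + 4) = 1/3. Then Q = -P = -1/3, R = -P·(2 - 1) = -1/3
Result: (1/3)/(x + 1) - ((1/3)x + 1/3)/(x² + 2x + 4)


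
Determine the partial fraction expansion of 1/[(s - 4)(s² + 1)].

Cover-up at s = 4: P = 1/(4² + 1) = 1/17. Then Q = -P = -1/17, R = -P·(0 + 4) = -4/17
Result: (1/17)/(s - 4) - ((1/17)s + 4/17)/(s² + 1)


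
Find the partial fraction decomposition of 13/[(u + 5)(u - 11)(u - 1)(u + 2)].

Using Heaviside cover-up: (-13/288)/(u + 5) + (1/160)/(u - 11) - (13/180)/(u - 1) + (1/9)/(u + 2)


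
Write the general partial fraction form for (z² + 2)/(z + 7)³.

Repeated linear factor (power 3): α/(z + 7) + β/(z + 7)² + γ/(z + 7)³


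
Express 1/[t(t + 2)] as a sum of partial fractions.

1/t(t + 2) = α/t + β/(t + 2). α = 1/(0 + 2) = 1/2, β = 1/(-2 - 0) = -1/2
Result: (1/2)/t - (1/2)/(t + 2)


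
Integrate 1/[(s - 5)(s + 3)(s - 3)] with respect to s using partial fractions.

Cover-up: α = 1/16, β = 1/48, γ = -1/12. Decomposition: (1/16)/(s - 5) + (1/48)/(s + 3) - (1/12)/(s - 3). Integrate each term: (1/16) ln|(s - 5)| + (1/48) ln|(s + 3)| - (1/12) ln|(s - 3)| + C


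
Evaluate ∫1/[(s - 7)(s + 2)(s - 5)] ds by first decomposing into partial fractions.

Cover-up: α = 1/18, β = 1/63, γ = -1/14. Decomposition: (1/18)/(s - 7) + (1/63)/(s + 2) - (1/14)/(s - 5). Integrate each term: (1/18) ln|(s - 7)| + (1/63) ln|(s + 2)| - (1/14) ln|(s - 5)| + C


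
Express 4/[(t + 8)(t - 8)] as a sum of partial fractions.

4/(t + 8)(t - 8) = α/(t + 8) + β/(t - 8). α = 4/(-8 - 8) = -1/4, β = 4/(8 + 8) = 1/4
Result: (-1/4)/(t + 8) + (1/4)/(t - 8)


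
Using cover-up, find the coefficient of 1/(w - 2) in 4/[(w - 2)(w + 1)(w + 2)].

Cover (w - 2), set w=2: 4/[(2 + 1)(2 + 2)] = 1/3


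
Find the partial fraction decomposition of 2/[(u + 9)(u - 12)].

2/(u + 9)(u - 12) = A/(u + 9) + B/(u - 12). A = 2/(-9 - 12) = -2/21, B = 2/(12 + 9) = 2/21
Result: (-2/21)/(u + 9) + (2/21)/(u - 12)


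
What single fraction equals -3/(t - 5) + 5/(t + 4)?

Common denominator (t - 5)(t + 4). Numerator: -3(t + 4) + 5(t - 5) = (-3t - 12) + (5t - 25) = 2t - 37
Result: (2t - 37)/[(t - 5)(t + 4)]


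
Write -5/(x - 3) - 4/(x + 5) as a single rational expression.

Common denominator (x - 3)(x + 5). Numerator: -5(x + 5) - 4(x - 3) = (-5x - 25) - (4x - 12) = -9x - 13
Result: (-9x - 13)/[(x - 3)(x + 5)]


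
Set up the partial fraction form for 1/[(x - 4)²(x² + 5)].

Repeated linear + quadratic: A/(x - 4) + B/(x - 4)² + (Cx + D)/(x² + 5)


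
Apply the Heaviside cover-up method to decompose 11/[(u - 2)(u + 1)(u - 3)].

Cover (u - 2), u=2: P = 11/[(2 + 1)(2 - 3)] = -11/3. Cover (u + 1), u=-1: Q = 11/[(-1 - 2)(-1 - 3)] = 11/12. Cover (u - 3), u=3: R = 11/[(3 - 2)(3 + 1)] = 11/4.
Result: (-11/3)/(u - 2) + (11/12)/(u + 1) + (11/4)/(u - 3)


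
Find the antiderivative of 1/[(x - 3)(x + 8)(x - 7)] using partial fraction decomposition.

Cover-up: A = -1/44, B = 1/165, C = 1/60. Decomposition: (-1/44)/(x - 3) + (1/165)/(x + 8) + (1/60)/(x - 7). Integrate each term: (-1/44) ln|(x - 3)| + (1/165) ln|(x + 8)| + (1/60) ln|(x - 7)| + C


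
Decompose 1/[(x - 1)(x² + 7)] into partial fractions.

Cover-up at x = 1: P = 1/(1² + 7) = 1/8. Then Q = -P = -1/8, R = -P·(0 + 1) = -1/8
Result: (1/8)/(x - 1) - ((1/8)x + 1/8)/(x² + 7)


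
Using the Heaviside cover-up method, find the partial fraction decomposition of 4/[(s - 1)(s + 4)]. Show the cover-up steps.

Cover (s - 1): set s=1, get A = 4/(1 + 4) = 4/5. Cover (s + 4): set s=-4, get B = 4/(-4 - 1) = -4/5.
Result: (4/5)/(s - 1) - (4/5)/(s + 4)


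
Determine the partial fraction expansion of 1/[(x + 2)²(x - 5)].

Cover-up at x=5: C = 1/(5 + 2)² = 1/49. Cover-up at x=-2: B = 1/(-2 - 5) = -1/7. Comparing x² coeff: A = -C = -1/49
Result: (-1/49)/(x + 2) - (1/7)/(x + 2)² + (1/49)/(x - 5)


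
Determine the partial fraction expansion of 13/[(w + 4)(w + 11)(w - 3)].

Using cover-up method: P = -13/49, Q = 13/98, R = 13/98
Result: (-13/49)/(w + 4) + (13/98)/(w + 11) + (13/98)/(w - 3)


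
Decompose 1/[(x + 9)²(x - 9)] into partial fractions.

Cover-up at x=9: γ = 1/(9 + 9)² = 1/324. Cover-up at x=-9: β = 1/(-9 - 9) = -1/18. Comparing x² coeff: α = -γ = -1/324
Result: (-1/324)/(x + 9) - (1/18)/(x + 9)² + (1/324)/(x - 9)


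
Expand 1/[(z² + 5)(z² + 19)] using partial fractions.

Coefficient matching gives α = γ = 0, β = 1/(19-5) = 1/14, δ = -β = -1/14
Result: (1/14)/(z² + 5) - (1/14)/(z² + 19)


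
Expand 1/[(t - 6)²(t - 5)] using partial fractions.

Cover-up at t=5: R = 1/(5 - 6)² = 1. Cover-up at t=6: Q = 1/(6 - 5) = 1. Comparing t² coeff: P = -R = -1
Result: -1/(t - 6) + 1/(t - 6)² + 1/(t - 5)


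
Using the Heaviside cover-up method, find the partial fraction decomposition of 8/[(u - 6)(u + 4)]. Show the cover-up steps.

Cover (u - 6): set u=6, get α = 8/(6 + 4) = 4/5. Cover (u + 4): set u=-4, get β = 8/(-4 - 6) = -4/5.
Result: (4/5)/(u - 6) - (4/5)/(u + 4)


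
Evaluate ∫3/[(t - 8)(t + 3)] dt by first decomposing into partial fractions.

Decompose: 3/[(t - 8)(t + 3)] = (3/11)/(t - 8) - (3/11)/(t + 3). Integrate each term: (3/11) ln|(t - 8)| - (3/11) ln|(t + 3)| + C


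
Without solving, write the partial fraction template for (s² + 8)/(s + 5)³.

Repeated linear factor (power 3): α/(s + 5) + β/(s + 5)² + γ/(s + 5)³


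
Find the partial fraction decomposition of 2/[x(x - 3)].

2/x(x - 3) = α/x + β/(x - 3). α = 2/(0 - 3) = -2/3, β = 2/(3 - 0) = 2/3
Result: (-2/3)/x + (2/3)/(x - 3)


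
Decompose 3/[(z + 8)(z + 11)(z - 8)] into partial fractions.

Using cover-up method: A = -1/16, B = 1/19, C = 3/304
Result: (-1/16)/(z + 8) + (1/19)/(z + 11) + (3/304)/(z - 8)


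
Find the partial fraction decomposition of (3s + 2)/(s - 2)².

(3s + 2) = P(s - 2) + Q. At s = 2: Q = 3·2 + 2 = 8. Coeff of s: P = 3
Result: 3/(s - 2) + 8/(s - 2)²


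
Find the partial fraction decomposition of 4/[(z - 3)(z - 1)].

4/(z - 3)(z - 1) = A/(z - 3) + B/(z - 1). A = 4/(3 - 1) = 2, B = 4/(1 - 3) = -2
Result: 2/(z - 3) - 2/(z - 1)


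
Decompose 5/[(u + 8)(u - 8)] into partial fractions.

5/(u + 8)(u - 8) = α/(u + 8) + β/(u - 8). α = 5/(-8 - 8) = -5/16, β = 5/(8 + 8) = 5/16
Result: (-5/16)/(u + 8) + (5/16)/(u - 8)


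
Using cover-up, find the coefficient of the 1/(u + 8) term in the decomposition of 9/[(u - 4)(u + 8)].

Cover (u + 8), set u=-8: 9/((u - 4) at u=-8) = 9/(-12) = -3/4


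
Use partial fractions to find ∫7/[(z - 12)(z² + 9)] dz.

Cover-up at z=12: A = 7/(12²+9) = 7/153. Coeff matching: B = -7/153, C = -28/51. Decomposition: (7/153)/(z - 12) - ((7/153)z + 28/51)/(z² + 9). Integrate: linear → ln, quadratic → (1/2)ln + arctan: (7/153) ln|(z - 12)| - (7/306) ln(z² + 9) - (28/153) arctan(z/3) + C


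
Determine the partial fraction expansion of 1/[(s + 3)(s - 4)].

1/(s + 3)(s - 4) = α/(s + 3) + β/(s - 4). α = 1/(-3 - 4) = -1/7, β = 1/(4 + 3) = 1/7
Result: (-1/7)/(s + 3) + (1/7)/(s - 4)


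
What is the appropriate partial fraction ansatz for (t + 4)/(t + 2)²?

Repeated linear factor: α/(t + 2) + β/(t + 2)²


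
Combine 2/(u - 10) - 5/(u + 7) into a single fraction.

Common denominator (u - 10)(u + 7). Numerator: 2(u + 7) - 5(u - 10) = (2u + 14) - (5u - 50) = -3u + 64
Result: (-3u + 64)/[(u - 10)(u + 7)]


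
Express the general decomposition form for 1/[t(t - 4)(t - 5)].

Three distinct linear factors: A/t + B/(t - 4) + C/(t - 5)


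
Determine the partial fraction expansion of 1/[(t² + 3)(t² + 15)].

Coefficient matching gives α = γ = 0, β = 1/(15-3) = 1/12, δ = -β = -1/12
Result: (1/12)/(t² + 3) - (1/12)/(t² + 15)


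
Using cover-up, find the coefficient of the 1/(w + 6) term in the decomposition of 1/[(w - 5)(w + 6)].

Cover (w + 6), set w=-6: 1/((w - 5) at w=-6) = 1/(-11) = -1/11


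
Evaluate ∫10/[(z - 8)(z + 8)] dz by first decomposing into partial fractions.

Decompose: 10/[(z - 8)(z + 8)] = (5/8)/(z - 8) - (5/8)/(z + 8). Integrate each term: (5/8) ln|(z - 8)| - (5/8) ln|(z + 8)| + C


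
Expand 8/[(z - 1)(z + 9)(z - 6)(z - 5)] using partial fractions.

Using Heaviside cover-up: (1/25)/(z - 1) - (2/525)/(z + 9) + (8/75)/(z - 6) - (1/7)/(z - 5)


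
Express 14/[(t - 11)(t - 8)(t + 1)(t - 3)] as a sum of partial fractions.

Using Heaviside cover-up: (7/144)/(t - 11) - (14/135)/(t - 8) - (7/216)/(t + 1) + (7/80)/(t - 3)


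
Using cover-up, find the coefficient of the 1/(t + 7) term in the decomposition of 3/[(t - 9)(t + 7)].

Cover (t + 7), set t=-7: 3/((t - 9) at t=-7) = 3/(-16) = -3/16


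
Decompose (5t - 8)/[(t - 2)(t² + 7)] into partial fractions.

At t=2: A = (5·2 - 8)/(2² + 7) = 2/11. B = -A = -2/11, C = 5 - 2·A = 51/11
Result: (2/11)/(t - 2) - ((2/11)t - 51/11)/(t² + 7)


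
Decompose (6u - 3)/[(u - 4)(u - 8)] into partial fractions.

At u=4: P = (6·4 - 3)/(4 - 8) = -21/4. At u=8: Q = (6·8 - 3)/(8 - 4) = 45/4
Result: (-21/4)/(u - 4) + (45/4)/(u - 8)


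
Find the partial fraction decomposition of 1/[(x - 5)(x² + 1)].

Cover-up at x = 5: α = 1/(5² + 1) = 1/26. Then β = -α = -1/26, γ = -α·(0 + 5) = -5/26
Result: (1/26)/(x - 5) - ((1/26)x + 5/26)/(x² + 1)


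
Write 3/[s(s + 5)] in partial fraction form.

3/s(s + 5) = A/s + B/(s + 5). A = 3/(0 + 5) = 3/5, B = 3/(-5 - 0) = -3/5
Result: (3/5)/s - (3/5)/(s + 5)


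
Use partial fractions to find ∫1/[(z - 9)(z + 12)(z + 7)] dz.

Cover-up: α = 1/336, β = 1/105, γ = -1/80. Decomposition: (1/336)/(z - 9) + (1/105)/(z + 12) - (1/80)/(z + 7). Integrate each term: (1/336) ln|(z - 9)| + (1/105) ln|(z + 12)| - (1/80) ln|(z + 7)| + C


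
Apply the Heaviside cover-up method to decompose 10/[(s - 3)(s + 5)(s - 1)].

Cover (s - 3), s=3: α = 10/[(3 + 5)(3 - 1)] = 5/8. Cover (s + 5), s=-5: β = 10/[(-5 - 3)(-5 - 1)] = 5/24. Cover (s - 1), s=1: γ = 10/[(1 - 3)(1 + 5)] = -5/6.
Result: (5/8)/(s - 3) + (5/24)/(s + 5) - (5/6)/(s - 1)


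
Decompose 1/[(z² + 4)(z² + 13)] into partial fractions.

Coefficient matching gives P = R = 0, Q = 1/(13-4) = 1/9, S = -Q = -1/9
Result: (1/9)/(z² + 4) - (1/9)/(z² + 13)


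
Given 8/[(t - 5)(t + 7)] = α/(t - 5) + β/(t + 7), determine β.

Cover-up at t = -7: β = 8/(-7 - 5) = -8/12 = -2/3


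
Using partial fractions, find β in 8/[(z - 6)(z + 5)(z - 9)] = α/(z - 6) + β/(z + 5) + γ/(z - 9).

Cover-up at z = -5: β = 8/[(-5 - 6)(-5 - 9)] = 8/[(-11)(-14)] = 8/154 = 4/77


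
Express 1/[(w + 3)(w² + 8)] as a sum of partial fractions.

Cover-up at w = -3: α = 1/((-3)² + 8) = 1/17. Then β = -α = -1/17, γ = -α·(0 - 3) = 3/17
Result: (1/17)/(w + 3) - ((1/17)w - 3/17)/(w² + 8)


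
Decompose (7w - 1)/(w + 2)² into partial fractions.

(7w - 1) = P(w + 2) + Q. At w = -2: Q = 7·(-2) - 1 = -15. Coeff of w: P = 7
Result: 7/(w + 2) - 15/(w + 2)²


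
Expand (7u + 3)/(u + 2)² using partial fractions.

(7u + 3) = P(u + 2) + Q. At u = -2: Q = 7·(-2) + 3 = -11. Coeff of u: P = 7
Result: 7/(u + 2) - 11/(u + 2)²


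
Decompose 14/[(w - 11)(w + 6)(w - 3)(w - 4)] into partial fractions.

Using Heaviside cover-up: (1/68)/(w - 11) - (7/765)/(w + 6) + (7/36)/(w - 3) - (1/5)/(w - 4)


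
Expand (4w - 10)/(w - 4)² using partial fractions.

(4w - 10) = α(w - 4) + β. At w = 4: β = 4·4 - 10 = 6. Coeff of w: α = 4
Result: 4/(w - 4) + 6/(w - 4)²


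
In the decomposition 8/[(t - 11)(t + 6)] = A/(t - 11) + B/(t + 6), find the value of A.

Cover-up at t = 11: A = 8/(11 + 6) = 8/17


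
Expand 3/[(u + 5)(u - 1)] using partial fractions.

3/(u + 5)(u - 1) = A/(u + 5) + B/(u - 1). A = 3/(-5 - 1) = -1/2, B = 3/(1 + 5) = 1/2
Result: (-1/2)/(u + 5) + (1/2)/(u - 1)


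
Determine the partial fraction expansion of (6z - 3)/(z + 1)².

(6z - 3) = α(z + 1) + β. At z = -1: β = 6·(-1) - 3 = -9. Coeff of z: α = 6
Result: 6/(z + 1) - 9/(z + 1)²


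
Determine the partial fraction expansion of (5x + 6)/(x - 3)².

(5x + 6) = α(x - 3) + β. At x = 3: β = 5·3 + 6 = 21. Coeff of x: α = 5
Result: 5/(x - 3) + 21/(x - 3)²


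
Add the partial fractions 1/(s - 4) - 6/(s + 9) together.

Common denominator (s - 4)(s + 9). Numerator: 1(s + 9) - 6(s - 4) = (s + 9) - (6s - 24) = -5s + 33
Result: (-5s + 33)/[(s - 4)(s + 9)]


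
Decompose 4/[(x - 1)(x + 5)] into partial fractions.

4/(x - 1)(x + 5) = P/(x - 1) + Q/(x + 5). P = 4/(1 + 5) = 2/3, Q = 4/(-5 - 1) = -2/3
Result: (2/3)/(x - 1) - (2/3)/(x + 5)


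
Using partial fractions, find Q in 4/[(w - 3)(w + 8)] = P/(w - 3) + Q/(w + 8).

Cover-up at w = -8: Q = 4/(-8 - 3) = -4/11


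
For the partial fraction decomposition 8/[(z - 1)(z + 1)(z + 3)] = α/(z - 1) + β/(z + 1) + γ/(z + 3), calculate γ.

Cover-up at z = -3: γ = 8/[(-3 - 1)(-3 + 1)] = 8/[(-4)(-2)] = 8/8 = 1


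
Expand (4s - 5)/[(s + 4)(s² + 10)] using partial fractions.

At s=-4: A = (4·(-4) - 5)/((-4)² + 10) = -21/26. B = -A = 21/26, C = 4 - (-4)·A = 10/13
Result: (-21/26)/(s + 4) + ((21/26)s + 10/13)/(s² + 10)


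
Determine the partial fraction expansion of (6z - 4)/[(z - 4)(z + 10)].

At z=4: P = (6·4 - 4)/(4 + 10) = 10/7. At z=-10: Q = (6·(-10) - 4)/(-10 - 4) = 32/7
Result: (10/7)/(z - 4) + (32/7)/(z + 10)


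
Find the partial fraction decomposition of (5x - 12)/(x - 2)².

(5x - 12) = α(x - 2) + β. At x = 2: β = 5·2 - 12 = -2. Coeff of x: α = 5
Result: 5/(x - 2) - 2/(x - 2)²


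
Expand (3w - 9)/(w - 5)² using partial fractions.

(3w - 9) = α(w - 5) + β. At w = 5: β = 3·5 - 9 = 6. Coeff of w: α = 3
Result: 3/(w - 5) + 6/(w - 5)²


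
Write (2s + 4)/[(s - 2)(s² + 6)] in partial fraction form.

At s=2: A = (2·2 + 4)/(2² + 6) = 4/5. B = -A = -4/5, C = 2 - 2·A = 2/5
Result: (4/5)/(s - 2) - ((4/5)s - 2/5)/(s² + 6)


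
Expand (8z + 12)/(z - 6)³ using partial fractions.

(8z + 12) = A(z - 6)² + B(z - 6) + C. At z = 6: C = 8·6 + 12 = 60. Coefficients: A = 0, B = 8
Result: 8/(z - 6)² + 60/(z - 6)³


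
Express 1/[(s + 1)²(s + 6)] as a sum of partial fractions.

Cover-up at s=-6: γ = 1/(-6 + 1)² = 1/25. Cover-up at s=-1: β = 1/(-1 + 6) = 1/5. Comparing s² coeff: α = -γ = -1/25
Result: (-1/25)/(s + 1) + (1/5)/(s + 1)² + (1/25)/(s + 6)


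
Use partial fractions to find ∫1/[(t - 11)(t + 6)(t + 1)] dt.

Cover-up: A = 1/204, B = 1/85, C = -1/60. Decomposition: (1/204)/(t - 11) + (1/85)/(t + 6) - (1/60)/(t + 1). Integrate each term: (1/204) ln|(t - 11)| + (1/85) ln|(t + 6)| - (1/60) ln|(t + 1)| + C


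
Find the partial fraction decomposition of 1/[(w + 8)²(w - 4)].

Cover-up at w=4: R = 1/(4 + 8)² = 1/144. Cover-up at w=-8: Q = 1/(-8 - 4) = -1/12. Comparing w² coeff: P = -R = -1/144
Result: (-1/144)/(w + 8) - (1/12)/(w + 8)² + (1/144)/(w - 4)


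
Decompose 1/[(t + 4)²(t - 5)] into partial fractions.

Cover-up at t=5: γ = 1/(5 + 4)² = 1/81. Cover-up at t=-4: β = 1/(-4 - 5) = -1/9. Comparing t² coeff: α = -γ = -1/81
Result: (-1/81)/(t + 4) - (1/9)/(t + 4)² + (1/81)/(t - 5)


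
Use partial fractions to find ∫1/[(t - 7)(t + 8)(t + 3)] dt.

Cover-up: A = 1/150, B = 1/75, C = -1/50. Decomposition: (1/150)/(t - 7) + (1/75)/(t + 8) - (1/50)/(t + 3). Integrate each term: (1/150) ln|(t - 7)| + (1/75) ln|(t + 8)| - (1/50) ln|(t + 3)| + C


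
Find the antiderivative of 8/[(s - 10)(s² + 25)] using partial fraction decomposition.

Cover-up at s=10: A = 8/(10²+25) = 8/125. Coeff matching: B = -8/125, C = -16/25. Decomposition: (8/125)/(s - 10) - ((8/125)s + 16/25)/(s² + 25). Integrate: linear → ln, quadratic → (1/2)ln + arctan: (8/125) ln|(s - 10)| - (4/125) ln(s² + 25) - (16/125) arctan(s/5) + C


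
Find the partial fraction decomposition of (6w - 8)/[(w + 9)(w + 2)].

At w=-9: A = (6·(-9) - 8)/(-9 + 2) = 62/7. At w=-2: B = (6·(-2) - 8)/(-2 + 9) = -20/7
Result: (62/7)/(w + 9) - (20/7)/(w + 2)


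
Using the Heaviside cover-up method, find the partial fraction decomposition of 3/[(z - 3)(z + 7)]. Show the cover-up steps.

Cover (z - 3): set z=3, get A = 3/(3 + 7) = 3/10. Cover (z + 7): set z=-7, get B = 3/(-7 - 3) = -3/10.
Result: (3/10)/(z - 3) - (3/10)/(z + 7)


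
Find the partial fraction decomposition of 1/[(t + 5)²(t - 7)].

Cover-up at t=7: γ = 1/(7 + 5)² = 1/144. Cover-up at t=-5: β = 1/(-5 - 7) = -1/12. Comparing t² coeff: α = -γ = -1/144
Result: (-1/144)/(t + 5) - (1/12)/(t + 5)² + (1/144)/(t - 7)


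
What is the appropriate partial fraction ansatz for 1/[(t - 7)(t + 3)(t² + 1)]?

Two linear + quadratic: P/(t - 7) + Q/(t + 3) + (Rt + S)/(t² + 1)


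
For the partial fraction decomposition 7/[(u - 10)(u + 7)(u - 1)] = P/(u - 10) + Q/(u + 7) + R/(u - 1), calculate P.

Cover-up at u = 10: P = 7/[(10 + 7)(10 - 1)] = 7/[(17)(9)] = 7/153


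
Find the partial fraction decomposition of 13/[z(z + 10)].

13/z(z + 10) = A/z + B/(z + 10). A = 13/(0 + 10) = 13/10, B = 13/(-10 - 0) = -13/10
Result: (13/10)/z - (13/10)/(z + 10)


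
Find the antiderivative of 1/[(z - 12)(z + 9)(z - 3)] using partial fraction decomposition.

Cover-up: P = 1/189, Q = 1/252, R = -1/108. Decomposition: (1/189)/(z - 12) + (1/252)/(z + 9) - (1/108)/(z - 3). Integrate each term: (1/189) ln|(z - 12)| + (1/252) ln|(z + 9)| - (1/108) ln|(z - 3)| + C


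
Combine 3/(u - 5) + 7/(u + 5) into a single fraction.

Common denominator (u - 5)(u + 5). Numerator: 3(u + 5) + 7(u - 5) = (3u + 15) + (7u - 35) = 10u - 20
Result: (10u - 20)/[(u - 5)(u + 5)]


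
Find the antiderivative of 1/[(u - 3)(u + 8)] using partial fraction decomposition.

Decompose: 1/[(u - 3)(u + 8)] = (1/11)/(u - 3) - (1/11)/(u + 8). Integrate each term: (1/11) ln|(u - 3)| - (1/11) ln|(u + 8)| + C


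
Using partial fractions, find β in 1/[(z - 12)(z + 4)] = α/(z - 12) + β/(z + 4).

Cover-up at z = -4: β = 1/(-4 - 12) = -1/16


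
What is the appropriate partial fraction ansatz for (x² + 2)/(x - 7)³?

Repeated linear factor (power 3): α/(x - 7) + β/(x - 7)² + γ/(x - 7)³


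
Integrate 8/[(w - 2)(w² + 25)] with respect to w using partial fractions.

Cover-up at w=2: P = 8/(2²+25) = 8/29. Coeff matching: Q = -8/29, R = -16/29. Decomposition: (8/29)/(w - 2) - ((8/29)w + 16/29)/(w² + 25). Integrate: linear → ln, quadratic → (1/2)ln + arctan: (8/29) ln|(w - 2)| - (4/29) ln(w² + 25) - (16/145) arctan(w/5) + C


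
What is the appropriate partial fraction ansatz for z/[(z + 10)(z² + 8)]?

Linear + irreducible quadratic: A/(z + 10) + (Bz + C)/(z² + 8)


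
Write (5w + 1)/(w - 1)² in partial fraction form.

(5w + 1) = P(w - 1) + Q. At w = 1: Q = 5·1 + 1 = 6. Coeff of w: P = 5
Result: 5/(w - 1) + 6/(w - 1)²


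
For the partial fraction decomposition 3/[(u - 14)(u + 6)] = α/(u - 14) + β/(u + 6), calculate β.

Cover-up at u = -6: β = 3/(-6 - 14) = -3/20


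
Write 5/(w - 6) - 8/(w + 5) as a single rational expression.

Common denominator (w - 6)(w + 5). Numerator: 5(w + 5) - 8(w - 6) = (5w + 25) - (8w - 48) = -3w + 73
Result: (-3w + 73)/[(w - 6)(w + 5)]


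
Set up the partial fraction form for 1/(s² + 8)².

Repeated quadratic factor: (αs + β)/(s² + 8) + (γs + δ)/(s² + 8)²


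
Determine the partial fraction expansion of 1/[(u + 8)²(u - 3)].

Cover-up at u=3: γ = 1/(3 + 8)² = 1/121. Cover-up at u=-8: β = 1/(-8 - 3) = -1/11. Comparing u² coeff: α = -γ = -1/121
Result: (-1/121)/(u + 8) - (1/11)/(u + 8)² + (1/121)/(u - 3)


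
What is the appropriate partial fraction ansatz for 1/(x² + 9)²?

Repeated quadratic factor: (αx + β)/(x² + 9) + (γx + δ)/(x² + 9)²


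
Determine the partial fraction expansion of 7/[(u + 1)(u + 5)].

7/(u + 1)(u + 5) = α/(u + 1) + β/(u + 5). α = 7/(-1 + 5) = 7/4, β = 7/(-5 + 1) = -7/4
Result: (7/4)/(u + 1) - (7/4)/(u + 5)


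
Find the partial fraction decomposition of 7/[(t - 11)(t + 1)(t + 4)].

Using cover-up method: A = 7/180, B = -7/36, C = 7/45
Result: (7/180)/(t - 11) - (7/36)/(t + 1) + (7/45)/(t + 4)


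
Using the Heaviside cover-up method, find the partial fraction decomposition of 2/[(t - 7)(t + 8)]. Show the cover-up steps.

Cover (t - 7): set t=7, get α = 2/(7 + 8) = 2/15. Cover (t + 8): set t=-8, get β = 2/(-8 - 7) = -2/15.
Result: (2/15)/(t - 7) - (2/15)/(t + 8)


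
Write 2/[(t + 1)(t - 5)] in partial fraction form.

2/(t + 1)(t - 5) = A/(t + 1) + B/(t - 5). A = 2/(-1 - 5) = -1/3, B = 2/(5 + 1) = 1/3
Result: (-1/3)/(t + 1) + (1/3)/(t - 5)


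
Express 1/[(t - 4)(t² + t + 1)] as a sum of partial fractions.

Cover-up at t = 4: A = 1/(4² + 1·4 + 1) = 1/21. Then B = -A = -1/21, C = -A·(1 + 4) = -5/21
Result: (1/21)/(t - 4) - ((1/21)t + 5/21)/(t² + t + 1)


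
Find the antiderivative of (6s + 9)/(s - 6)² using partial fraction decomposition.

Decompose: A = 6, B = 6·6 + 9 = 45, so (6s + 9)/(s - 6)² = 6/(s - 6) + 45/(s - 6)². Integrate: ∫ A/(s - 6) ds = 6 ln|(s - 6)|; ∫ B/(s - 6)² ds = -45/(s - 6). Sum: 6 ln|(s - 6)| - 45/(s - 6) + C


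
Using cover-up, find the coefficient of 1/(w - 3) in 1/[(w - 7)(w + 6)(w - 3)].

Cover (w - 3), set w=3: 1/[(3 - 7)(3 + 6)] = -1/36


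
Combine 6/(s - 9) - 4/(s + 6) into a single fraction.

Common denominator (s - 9)(s + 6). Numerator: 6(s + 6) - 4(s - 9) = (6s + 36) - (4s - 36) = 2s + 72
Result: (2s + 72)/[(s - 9)(s + 6)]


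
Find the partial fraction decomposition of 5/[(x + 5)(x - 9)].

5/(x + 5)(x - 9) = A/(x + 5) + B/(x - 9). A = 5/(-5 - 9) = -5/14, B = 5/(9 + 5) = 5/14
Result: (-5/14)/(x + 5) + (5/14)/(x - 9)


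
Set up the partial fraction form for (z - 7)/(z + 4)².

Repeated linear factor: α/(z + 4) + β/(z + 4)²


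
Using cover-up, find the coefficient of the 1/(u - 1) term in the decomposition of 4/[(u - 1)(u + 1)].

Cover (u - 1), set u=1: 4/((u + 1) at u=1) = 4/(2) = 2


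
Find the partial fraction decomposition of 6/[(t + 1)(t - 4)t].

Using cover-up method: α = 6/5, β = 3/10, γ = -3/2
Result: (6/5)/(t + 1) + (3/10)/(t - 4) - (3/2)/t


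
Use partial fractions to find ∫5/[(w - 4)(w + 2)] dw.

Decompose: 5/[(w - 4)(w + 2)] = (5/6)/(w - 4) - (5/6)/(w + 2). Integrate each term: (5/6) ln|(w - 4)| - (5/6) ln|(w + 2)| + C


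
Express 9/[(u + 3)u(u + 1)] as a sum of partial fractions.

Using cover-up method: α = 3/2, β = 3, γ = -9/2
Result: (3/2)/(u + 3) + 3/u - (9/2)/(u + 1)


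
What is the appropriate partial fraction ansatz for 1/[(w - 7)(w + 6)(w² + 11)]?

Two linear + quadratic: α/(w - 7) + β/(w + 6) + (γw + δ)/(w² + 11)


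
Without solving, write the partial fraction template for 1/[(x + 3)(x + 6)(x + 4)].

Three distinct linear factors: A/(x + 3) + B/(x + 6) + C/(x + 4)


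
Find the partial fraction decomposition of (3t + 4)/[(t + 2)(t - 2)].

At t=-2: P = (3·(-2) + 4)/(-2 - 2) = 1/2. At t=2: Q = (3·2 + 4)/(2 + 2) = 5/2
Result: (1/2)/(t + 2) + (5/2)/(t - 2)


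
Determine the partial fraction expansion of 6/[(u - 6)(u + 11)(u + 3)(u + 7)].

Using Heaviside cover-up: (2/663)/(u - 6) - (3/272)/(u + 11) - (1/48)/(u + 3) + (3/104)/(u + 7)


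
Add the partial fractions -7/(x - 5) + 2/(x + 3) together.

Common denominator (x - 5)(x + 3). Numerator: -7(x + 3) + 2(x - 5) = (-7x - 21) + (2x - 10) = -5x - 31
Result: (-5x - 31)/[(x - 5)(x + 3)]


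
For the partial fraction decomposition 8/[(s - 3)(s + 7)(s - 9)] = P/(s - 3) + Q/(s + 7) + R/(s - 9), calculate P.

Cover-up at s = 3: P = 8/[(3 + 7)(3 - 9)] = 8/[(10)(-6)] = -8/60 = -2/15


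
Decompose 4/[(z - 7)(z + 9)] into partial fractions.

4/(z - 7)(z + 9) = α/(z - 7) + β/(z + 9). α = 4/(7 + 9) = 1/4, β = 4/(-9 - 7) = -1/4
Result: (1/4)/(z - 7) - (1/4)/(z + 9)


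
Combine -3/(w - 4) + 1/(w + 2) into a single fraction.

Common denominator (w - 4)(w + 2). Numerator: -3(w + 2) + 1(w - 4) = (-3w - 6) + (w - 4) = -2w - 10
Result: (-2w - 10)/[(w - 4)(w + 2)]


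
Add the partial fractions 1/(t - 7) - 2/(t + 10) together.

Common denominator (t - 7)(t + 10). Numerator: 1(t + 10) - 2(t - 7) = (t + 10) - (2t - 14) = -t + 24
Result: (-t + 24)/[(t - 7)(t + 10)]


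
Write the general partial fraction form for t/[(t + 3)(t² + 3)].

Linear + irreducible quadratic: A/(t + 3) + (Bt + C)/(t² + 3)


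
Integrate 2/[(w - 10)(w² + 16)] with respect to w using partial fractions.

Cover-up at w=10: A = 2/(10²+16) = 1/58. Coeff matching: B = -1/58, C = -5/29. Decomposition: (1/58)/(w - 10) - ((1/58)w + 5/29)/(w² + 16). Integrate: linear → ln, quadratic → (1/2)ln + arctan: (1/58) ln|(w - 10)| - (1/116) ln(w² + 16) - (5/116) arctan(w/4) + C


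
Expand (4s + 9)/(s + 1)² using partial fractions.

(4s + 9) = A(s + 1) + B. At s = -1: B = 4·(-1) + 9 = 5. Coeff of s: A = 4
Result: 4/(s + 1) + 5/(s + 1)²


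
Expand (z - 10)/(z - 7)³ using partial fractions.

(z - 10) = P(z - 7)² + Q(z - 7) + R. At z = 7: R = 1·7 - 10 = -3. Coefficients: P = 0, Q = 1
Result: 1/(z - 7)² - 3/(z - 7)³


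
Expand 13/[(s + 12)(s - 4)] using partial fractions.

13/(s + 12)(s - 4) = P/(s + 12) + Q/(s - 4). P = 13/(-12 - 4) = -13/16, Q = 13/(4 + 12) = 13/16
Result: (-13/16)/(s + 12) + (13/16)/(s - 4)


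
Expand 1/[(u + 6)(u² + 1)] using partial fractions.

Cover-up at u = -6: A = 1/((-6)² + 1) = 1/37. Then B = -A = -1/37, C = -A·(0 - 6) = 6/37
Result: (1/37)/(u + 6) - ((1/37)u - 6/37)/(u² + 1)


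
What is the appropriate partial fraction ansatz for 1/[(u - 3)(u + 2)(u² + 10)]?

Two linear + quadratic: α/(u - 3) + β/(u + 2) + (γu + δ)/(u² + 10)


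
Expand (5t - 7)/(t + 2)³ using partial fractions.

(5t - 7) = A(t + 2)² + B(t + 2) + C. At t = -2: C = 5·(-2) - 7 = -17. Coefficients: A = 0, B = 5
Result: 5/(t + 2)² - 17/(t + 2)³


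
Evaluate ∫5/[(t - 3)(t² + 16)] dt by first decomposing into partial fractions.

Cover-up at t=3: P = 5/(3²+16) = 1/5. Coeff matching: Q = -1/5, R = -3/5. Decomposition: (1/5)/(t - 3) - ((1/5)t + 3/5)/(t² + 16). Integrate: linear → ln, quadratic → (1/2)ln + arctan: (1/5) ln|(t - 3)| - (1/10) ln(t² + 16) - (3/20) arctan(t/4) + C


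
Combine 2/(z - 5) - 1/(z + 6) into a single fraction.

Common denominator (z - 5)(z + 6). Numerator: 2(z + 6) - 1(z - 5) = (2z + 12) - (z - 5) = z + 17
Result: (z + 17)/[(z - 5)(z + 6)]


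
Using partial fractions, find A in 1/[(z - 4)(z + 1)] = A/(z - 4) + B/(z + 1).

Cover-up at z = 4: A = 1/(4 + 1) = 1/5


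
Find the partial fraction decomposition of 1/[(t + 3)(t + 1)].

1/(t + 3)(t + 1) = A/(t + 3) + B/(t + 1). A = 1/(-3 + 1) = -1/2, B = 1/(-1 + 3) = 1/2
Result: (-1/2)/(t + 3) + (1/2)/(t + 1)


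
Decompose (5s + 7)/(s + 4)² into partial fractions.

(5s + 7) = α(s + 4) + β. At s = -4: β = 5·(-4) + 7 = -13. Coeff of s: α = 5
Result: 5/(s + 4) - 13/(s + 4)²


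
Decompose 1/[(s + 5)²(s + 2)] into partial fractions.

Cover-up at s=-2: R = 1/(-2 + 5)² = 1/9. Cover-up at s=-5: Q = 1/(-5 + 2) = -1/3. Comparing s² coeff: P = -R = -1/9
Result: (-1/9)/(s + 5) - (1/3)/(s + 5)² + (1/9)/(s + 2)


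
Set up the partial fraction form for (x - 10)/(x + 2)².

Repeated linear factor: A/(x + 2) + B/(x + 2)²


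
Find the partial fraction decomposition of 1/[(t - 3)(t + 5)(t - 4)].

Using cover-up method: P = -1/8, Q = 1/72, R = 1/9
Result: (-1/8)/(t - 3) + (1/72)/(t + 5) + (1/9)/(t - 4)


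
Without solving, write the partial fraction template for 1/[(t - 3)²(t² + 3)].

Repeated linear + quadratic: P/(t - 3) + Q/(t - 3)² + (Rt + S)/(t² + 3)


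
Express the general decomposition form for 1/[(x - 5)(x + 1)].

Distinct linear factors: P/(x - 5) + Q/(x + 1)


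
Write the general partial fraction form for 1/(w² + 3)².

Repeated quadratic factor: (Pw + Q)/(w² + 3) + (Rw + S)/(w² + 3)²


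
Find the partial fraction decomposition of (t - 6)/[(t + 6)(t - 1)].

At t=-6: P = (1·(-6) - 6)/(-6 - 1) = 12/7. At t=1: Q = (1·1 - 6)/(1 + 6) = -5/7
Result: (12/7)/(t + 6) - (5/7)/(t - 1)


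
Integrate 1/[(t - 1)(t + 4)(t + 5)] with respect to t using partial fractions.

Cover-up: A = 1/30, B = -1/5, C = 1/6. Decomposition: (1/30)/(t - 1) - (1/5)/(t + 4) + (1/6)/(t + 5). Integrate each term: (1/30) ln|(t - 1)| - (1/5) ln|(t + 4)| + (1/6) ln|(t + 5)| + C
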